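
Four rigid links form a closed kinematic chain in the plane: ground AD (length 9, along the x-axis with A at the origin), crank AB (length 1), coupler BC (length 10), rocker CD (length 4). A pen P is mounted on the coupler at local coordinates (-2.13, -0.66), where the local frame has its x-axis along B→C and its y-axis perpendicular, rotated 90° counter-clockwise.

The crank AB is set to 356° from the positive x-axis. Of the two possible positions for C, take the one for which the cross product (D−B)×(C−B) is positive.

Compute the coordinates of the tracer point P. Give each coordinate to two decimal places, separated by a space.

A=(0,0), D=(9.00,0)
B = A + 1.00·(cos356°, sin356°) = (0.9976, -0.0698)
|BD| = 8.0027
circle(B,10.00) ∩ circle(D,4.00): a=9.2496, h=3.8007
  candidates: C₊=(10.2137,3.8114) cross=30.416; C₋=(10.2799,-3.7897) cross=-30.416
  mode + wants cross > 0 → take C=(10.2137,3.8114) (cross=30.416)
ex = (C−B)/|BC| = (0.9216,0.3881); ey = (-0.3881,0.9216)
P = B + -2.13·ex + -0.66·ey = (-0.7093,-1.5047)

-0.71 -1.50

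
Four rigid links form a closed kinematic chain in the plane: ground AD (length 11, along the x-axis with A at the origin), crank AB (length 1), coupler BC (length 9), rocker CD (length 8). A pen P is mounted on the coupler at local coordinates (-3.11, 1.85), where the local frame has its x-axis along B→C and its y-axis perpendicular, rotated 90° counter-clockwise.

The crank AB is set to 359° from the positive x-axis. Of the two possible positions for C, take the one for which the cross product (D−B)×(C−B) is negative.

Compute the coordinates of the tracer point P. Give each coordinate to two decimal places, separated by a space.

0.38 3.55

A=(0,0), D=(11.00,0)
B = A + 1.00·(cos359°, sin359°) = (0.9998, -0.0175)
|BD| = 10.0002
circle(B,9.00) ∩ circle(D,8.00): a=5.8501, h=6.8393
  candidates: C₊=(6.8380,6.8321) cross=68.395; C₋=(6.8618,-6.8466) cross=-68.395
  mode - wants cross < 0 → take C=(6.8618,-6.8466) (cross=-68.395)
ex = (C−B)/|BC| = (0.6513,-0.7588); ey = (0.7588,0.6513)
P = B + -3.11·ex + 1.85·ey = (0.3780,3.5474)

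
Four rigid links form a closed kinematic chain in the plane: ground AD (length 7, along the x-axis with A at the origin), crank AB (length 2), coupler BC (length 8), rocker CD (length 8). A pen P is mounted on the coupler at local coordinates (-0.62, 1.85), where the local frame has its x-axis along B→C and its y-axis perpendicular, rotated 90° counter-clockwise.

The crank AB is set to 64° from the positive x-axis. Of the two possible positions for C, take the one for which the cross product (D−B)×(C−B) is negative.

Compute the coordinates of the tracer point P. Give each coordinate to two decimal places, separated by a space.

2.64 2.64

A=(0,0), D=(7.00,0)
B = A + 2.00·(cos64°, sin64°) = (0.8767, 1.7976)
|BD| = 6.3817
circle(B,8.00) ∩ circle(D,8.00): a=3.1908, h=7.3361
  candidates: C₊=(6.0048,7.9379) cross=46.817; C₋=(1.8719,-6.1403) cross=-46.817
  mode - wants cross < 0 → take C=(1.8719,-6.1403) (cross=-46.817)
ex = (C−B)/|BC| = (0.1244,-0.9922); ey = (0.9922,0.1244)
P = B + -0.62·ex + 1.85·ey = (2.6352,2.6429)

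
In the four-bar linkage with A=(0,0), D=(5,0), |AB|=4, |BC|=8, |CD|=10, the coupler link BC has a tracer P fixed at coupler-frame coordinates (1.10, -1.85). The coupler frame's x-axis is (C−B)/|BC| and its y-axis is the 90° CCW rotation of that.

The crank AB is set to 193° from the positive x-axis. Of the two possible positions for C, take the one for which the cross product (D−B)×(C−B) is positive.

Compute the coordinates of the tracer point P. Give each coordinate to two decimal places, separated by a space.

-1.86 -0.21

A=(0,0), D=(5.00,0)
B = A + 4.00·(cos193°, sin193°) = (-3.8975, -0.8998)
|BD| = 8.9429
circle(B,8.00) ∩ circle(D,10.00): a=2.4587, h=7.6128
  candidates: C₊=(-2.2173,6.9218) cross=68.080; C₋=(-0.6853,-8.2266) cross=-68.080
  mode + wants cross > 0 → take C=(-2.2173,6.9218) (cross=68.080)
ex = (C−B)/|BC| = (0.2100,0.9777); ey = (-0.9777,0.2100)
P = B + 1.10·ex + -1.85·ey = (-1.8577,-0.2129)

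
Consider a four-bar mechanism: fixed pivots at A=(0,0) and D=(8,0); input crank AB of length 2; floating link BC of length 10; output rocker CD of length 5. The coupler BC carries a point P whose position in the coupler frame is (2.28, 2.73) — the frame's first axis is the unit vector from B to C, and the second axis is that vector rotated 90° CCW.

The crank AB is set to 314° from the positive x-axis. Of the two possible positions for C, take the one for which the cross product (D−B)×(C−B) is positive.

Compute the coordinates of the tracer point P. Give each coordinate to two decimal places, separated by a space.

A=(0,0), D=(8.00,0)
B = A + 2.00·(cos314°, sin314°) = (1.3893, -1.4387)
|BD| = 6.7654
circle(B,10.00) ∩ circle(D,5.00): a=8.9256, h=4.5093
  candidates: C₊=(9.1519,4.8655) cross=30.507; C₋=(11.0697,-3.9468) cross=-30.507
  mode + wants cross > 0 → take C=(9.1519,4.8655) (cross=30.507)
ex = (C−B)/|BC| = (0.7763,0.6304); ey = (-0.6304,0.7763)
P = B + 2.28·ex + 2.73·ey = (1.4381,2.1179)

1.44 2.12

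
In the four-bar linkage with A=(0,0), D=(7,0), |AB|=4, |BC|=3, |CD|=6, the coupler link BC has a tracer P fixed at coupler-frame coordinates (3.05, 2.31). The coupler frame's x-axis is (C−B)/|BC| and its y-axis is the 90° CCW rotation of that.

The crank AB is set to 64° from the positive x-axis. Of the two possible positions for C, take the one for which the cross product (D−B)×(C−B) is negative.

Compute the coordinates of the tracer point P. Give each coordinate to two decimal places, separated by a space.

A=(0,0), D=(7.00,0)
B = A + 4.00·(cos64°, sin64°) = (1.7535, 3.5952)
|BD| = 6.3601
circle(B,3.00) ∩ circle(D,6.00): a=1.0575, h=2.8074
  candidates: C₊=(4.2128,5.3133) cross=17.856; C₋=(1.0388,0.6815) cross=-17.856
  mode - wants cross < 0 → take C=(1.0388,0.6815) (cross=-17.856)
ex = (C−B)/|BC| = (-0.2382,-0.9712); ey = (0.9712,-0.2382)
P = B + 3.05·ex + 2.31·ey = (3.2704,0.0827)

3.27 0.08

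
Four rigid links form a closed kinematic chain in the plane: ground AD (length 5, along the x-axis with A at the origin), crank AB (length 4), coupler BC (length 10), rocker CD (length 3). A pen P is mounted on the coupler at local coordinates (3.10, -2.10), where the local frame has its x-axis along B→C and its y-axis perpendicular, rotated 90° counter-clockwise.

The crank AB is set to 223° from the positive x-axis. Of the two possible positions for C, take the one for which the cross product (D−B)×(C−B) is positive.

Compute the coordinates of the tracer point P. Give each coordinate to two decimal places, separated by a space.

A=(0,0), D=(5.00,0)
B = A + 4.00·(cos223°, sin223°) = (-2.9254, -2.7280)
|BD| = 8.3818
circle(B,10.00) ∩ circle(D,3.00): a=9.6193, h=2.7328
  candidates: C₊=(5.2807,2.9868) cross=22.906; C₋=(7.0596,-2.1813) cross=-22.906
  mode + wants cross > 0 → take C=(5.2807,2.9868) (cross=22.906)
ex = (C−B)/|BC| = (0.8206,0.5715); ey = (-0.5715,0.8206)
P = B + 3.10·ex + -2.10·ey = (0.8186,-2.6797)

0.82 -2.68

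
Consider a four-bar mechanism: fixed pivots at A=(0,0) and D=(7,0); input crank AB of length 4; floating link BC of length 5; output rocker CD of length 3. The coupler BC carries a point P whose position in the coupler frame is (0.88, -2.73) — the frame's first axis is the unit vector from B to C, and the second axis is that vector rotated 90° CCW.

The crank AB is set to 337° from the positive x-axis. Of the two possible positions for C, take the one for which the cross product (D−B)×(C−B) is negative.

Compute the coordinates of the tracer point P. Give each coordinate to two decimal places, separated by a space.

A=(0,0), D=(7.00,0)
B = A + 4.00·(cos337°, sin337°) = (3.6820, -1.5629)
|BD| = 3.6677
circle(B,5.00) ∩ circle(D,3.00): a=4.0151, h=2.9798
  candidates: C₊=(6.0445,2.8438) cross=10.929; C₋=(8.5841,-2.5477) cross=-10.929
  mode - wants cross < 0 → take C=(8.5841,-2.5477) (cross=-10.929)
ex = (C−B)/|BC| = (0.9804,-0.1970); ey = (0.1970,0.9804)
P = B + 0.88·ex + -2.73·ey = (4.0071,-4.4128)

4.01 -4.41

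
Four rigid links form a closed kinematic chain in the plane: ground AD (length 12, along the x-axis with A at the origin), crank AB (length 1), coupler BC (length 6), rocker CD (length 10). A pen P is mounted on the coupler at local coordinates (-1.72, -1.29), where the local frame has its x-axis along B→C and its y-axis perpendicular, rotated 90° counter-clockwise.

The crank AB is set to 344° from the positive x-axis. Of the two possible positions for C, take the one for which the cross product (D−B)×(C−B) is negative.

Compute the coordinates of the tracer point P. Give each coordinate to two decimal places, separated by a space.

A=(0,0), D=(12.00,0)
B = A + 1.00·(cos344°, sin344°) = (0.9613, -0.2756)
|BD| = 11.0422
circle(B,6.00) ∩ circle(D,10.00): a=2.6231, h=5.3962
  candidates: C₊=(3.4489,5.1844) cross=59.586; C₋=(3.7183,-5.6047) cross=-59.586
  mode - wants cross < 0 → take C=(3.7183,-5.6047) (cross=-59.586)
ex = (C−B)/|BC| = (0.4595,-0.8882); ey = (0.8882,0.4595)
P = B + -1.72·ex + -1.29·ey = (-0.9748,0.6593)

-0.97 0.66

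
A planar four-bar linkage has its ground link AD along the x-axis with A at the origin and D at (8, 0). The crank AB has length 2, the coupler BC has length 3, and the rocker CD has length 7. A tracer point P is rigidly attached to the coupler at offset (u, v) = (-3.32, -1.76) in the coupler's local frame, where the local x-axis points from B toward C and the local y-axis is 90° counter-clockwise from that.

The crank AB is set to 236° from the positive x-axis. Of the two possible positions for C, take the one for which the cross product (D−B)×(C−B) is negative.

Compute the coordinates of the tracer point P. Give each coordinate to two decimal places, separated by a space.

-4.87 -1.91

A=(0,0), D=(8.00,0)
B = A + 2.00·(cos236°, sin236°) = (-1.1184, -1.6581)
|BD| = 9.2679
circle(B,3.00) ∩ circle(D,7.00): a=2.4760, h=1.6940
  candidates: C₊=(1.0146,0.4515) cross=15.700; C₋=(1.6207,-2.8818) cross=-15.700
  mode - wants cross < 0 → take C=(1.6207,-2.8818) (cross=-15.700)
ex = (C−B)/|BC| = (0.9130,-0.4079); ey = (0.4079,0.9130)
P = B + -3.32·ex + -1.76·ey = (-4.8675,-1.9108)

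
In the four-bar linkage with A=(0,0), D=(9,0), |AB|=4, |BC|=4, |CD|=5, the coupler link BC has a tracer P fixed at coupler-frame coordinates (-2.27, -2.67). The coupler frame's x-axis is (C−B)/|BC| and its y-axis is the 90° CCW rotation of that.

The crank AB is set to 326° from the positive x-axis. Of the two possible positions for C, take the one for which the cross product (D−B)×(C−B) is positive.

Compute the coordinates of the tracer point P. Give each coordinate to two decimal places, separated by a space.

5.36 -5.08

A=(0,0), D=(9.00,0)
B = A + 4.00·(cos326°, sin326°) = (3.3162, -2.2368)
|BD| = 6.1081
circle(B,4.00) ∩ circle(D,5.00): a=2.3173, h=3.2604
  candidates: C₊=(4.2786,1.6457) cross=19.915; C₋=(6.6665,-4.4221) cross=-19.915
  mode + wants cross > 0 → take C=(4.2786,1.6457) (cross=19.915)
ex = (C−B)/|BC| = (0.2406,0.9706); ey = (-0.9706,0.2406)
P = B + -2.27·ex + -2.67·ey = (5.3615,-5.0825)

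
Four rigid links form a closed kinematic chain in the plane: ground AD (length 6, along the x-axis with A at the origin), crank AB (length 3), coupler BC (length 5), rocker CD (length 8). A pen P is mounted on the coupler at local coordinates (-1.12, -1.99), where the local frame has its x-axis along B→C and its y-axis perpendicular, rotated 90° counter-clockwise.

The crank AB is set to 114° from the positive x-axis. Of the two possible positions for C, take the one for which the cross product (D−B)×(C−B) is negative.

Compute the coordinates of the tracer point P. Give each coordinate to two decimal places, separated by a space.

-3.10 4.04

A=(0,0), D=(6.00,0)
B = A + 3.00·(cos114°, sin114°) = (-1.2202, 2.7406)
|BD| = 7.7229
circle(B,5.00) ∩ circle(D,8.00): a=1.3365, h=4.8181
  candidates: C₊=(1.7391,6.7709) cross=37.209; C₋=(-1.6805,-2.2381) cross=-37.209
  mode - wants cross < 0 → take C=(-1.6805,-2.2381) (cross=-37.209)
ex = (C−B)/|BC| = (-0.0921,-0.9958); ey = (0.9958,-0.0921)
P = B + -1.12·ex + -1.99·ey = (-3.0986,4.0391)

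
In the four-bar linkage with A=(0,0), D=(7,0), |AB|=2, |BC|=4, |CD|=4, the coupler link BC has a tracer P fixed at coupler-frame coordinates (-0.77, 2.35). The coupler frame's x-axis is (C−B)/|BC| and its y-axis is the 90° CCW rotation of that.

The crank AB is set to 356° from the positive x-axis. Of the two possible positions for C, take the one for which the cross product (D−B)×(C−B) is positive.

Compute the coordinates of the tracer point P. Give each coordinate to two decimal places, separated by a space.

A=(0,0), D=(7.00,0)
B = A + 2.00·(cos356°, sin356°) = (1.9951, -0.1395)
|BD| = 5.0068
circle(B,4.00) ∩ circle(D,4.00): a=2.5034, h=3.1198
  candidates: C₊=(4.4106,3.0488) cross=15.620; C₋=(4.5845,-3.1883) cross=-15.620
  mode + wants cross > 0 → take C=(4.4106,3.0488) (cross=15.620)
ex = (C−B)/|BC| = (0.6039,0.7971); ey = (-0.7971,0.6039)
P = B + -0.77·ex + 2.35·ey = (-0.3430,0.6658)

-0.34 0.67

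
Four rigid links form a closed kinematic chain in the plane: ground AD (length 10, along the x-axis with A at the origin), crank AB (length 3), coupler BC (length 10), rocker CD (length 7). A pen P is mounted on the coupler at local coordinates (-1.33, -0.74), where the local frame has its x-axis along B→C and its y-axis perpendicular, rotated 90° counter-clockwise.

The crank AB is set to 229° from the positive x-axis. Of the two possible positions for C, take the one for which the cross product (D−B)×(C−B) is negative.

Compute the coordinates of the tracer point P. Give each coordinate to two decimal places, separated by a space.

A=(0,0), D=(10.00,0)
B = A + 3.00·(cos229°, sin229°) = (-1.9682, -2.2641)
|BD| = 12.1805
circle(B,10.00) ∩ circle(D,7.00): a=8.1837, h=5.7469
  candidates: C₊=(5.0047,4.9038) cross=69.999; C₋=(7.1412,-6.3896) cross=-69.999
  mode - wants cross < 0 → take C=(7.1412,-6.3896) (cross=-69.999)
ex = (C−B)/|BC| = (0.9109,-0.4125); ey = (0.4125,0.9109)
P = B + -1.33·ex + -0.74·ey = (-3.4850,-2.3895)

-3.49 -2.39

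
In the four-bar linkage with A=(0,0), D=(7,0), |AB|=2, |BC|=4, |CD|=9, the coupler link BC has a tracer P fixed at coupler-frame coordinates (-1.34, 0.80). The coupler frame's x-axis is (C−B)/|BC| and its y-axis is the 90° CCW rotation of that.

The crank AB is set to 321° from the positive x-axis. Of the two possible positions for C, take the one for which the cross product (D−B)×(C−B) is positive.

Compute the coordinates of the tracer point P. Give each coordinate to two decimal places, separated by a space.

2.36 -2.59

A=(0,0), D=(7.00,0)
B = A + 2.00·(cos321°, sin321°) = (1.5543, -1.2586)
|BD| = 5.5893
circle(B,4.00) ∩ circle(D,9.00): a=-3.0201, h=2.6228
  candidates: C₊=(-1.9788,0.6167) cross=14.660; C₋=(-0.7976,-4.4942) cross=-14.660
  mode + wants cross > 0 → take C=(-1.9788,0.6167) (cross=14.660)
ex = (C−B)/|BC| = (-0.8833,0.4688); ey = (-0.4688,-0.8833)
P = B + -1.34·ex + 0.80·ey = (2.3628,-2.5935)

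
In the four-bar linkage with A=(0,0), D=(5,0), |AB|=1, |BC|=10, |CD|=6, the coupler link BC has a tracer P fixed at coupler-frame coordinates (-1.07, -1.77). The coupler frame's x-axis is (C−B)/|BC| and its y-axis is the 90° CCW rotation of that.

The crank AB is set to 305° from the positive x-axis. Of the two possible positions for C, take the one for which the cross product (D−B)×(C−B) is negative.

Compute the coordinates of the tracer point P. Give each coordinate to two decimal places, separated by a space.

-0.79 -2.37

A=(0,0), D=(5.00,0)
B = A + 1.00·(cos305°, sin305°) = (0.5736, -0.8192)
|BD| = 4.5016
circle(B,10.00) ∩ circle(D,6.00): a=9.3594, h=3.5216
  candidates: C₊=(9.1359,4.3468) cross=15.853; C₋=(10.4175,-2.5788) cross=-15.853
  mode - wants cross < 0 → take C=(10.4175,-2.5788) (cross=-15.853)
ex = (C−B)/|BC| = (0.9844,-0.1760); ey = (0.1760,0.9844)
P = B + -1.07·ex + -1.77·ey = (-0.7912,-2.3732)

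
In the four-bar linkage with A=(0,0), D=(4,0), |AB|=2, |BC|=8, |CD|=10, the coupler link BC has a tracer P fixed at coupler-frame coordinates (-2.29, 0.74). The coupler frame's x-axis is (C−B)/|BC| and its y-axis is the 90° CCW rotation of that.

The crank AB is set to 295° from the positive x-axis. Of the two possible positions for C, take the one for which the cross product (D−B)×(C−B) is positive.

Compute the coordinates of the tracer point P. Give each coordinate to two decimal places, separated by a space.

A=(0,0), D=(4.00,0)
B = A + 2.00·(cos295°, sin295°) = (0.8452, -1.8126)
|BD| = 3.6384
circle(B,8.00) ∩ circle(D,10.00): a=-3.1280, h=7.3631
  candidates: C₊=(-5.5352,3.0134) cross=26.790; C₋=(1.8013,-9.7553) cross=-26.790
  mode + wants cross > 0 → take C=(-5.5352,3.0134) (cross=26.790)
ex = (C−B)/|BC| = (-0.7976,0.6033); ey = (-0.6033,-0.7976)
P = B + -2.29·ex + 0.74·ey = (2.2252,-3.7843)

2.23 -3.78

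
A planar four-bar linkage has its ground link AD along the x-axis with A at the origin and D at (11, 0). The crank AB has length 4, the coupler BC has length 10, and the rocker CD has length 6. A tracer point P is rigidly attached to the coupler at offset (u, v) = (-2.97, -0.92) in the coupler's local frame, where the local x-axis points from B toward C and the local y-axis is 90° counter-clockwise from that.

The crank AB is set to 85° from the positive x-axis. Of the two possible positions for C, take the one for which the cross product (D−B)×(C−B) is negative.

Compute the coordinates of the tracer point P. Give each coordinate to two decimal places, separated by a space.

-2.20 5.77

A=(0,0), D=(11.00,0)
B = A + 4.00·(cos85°, sin85°) = (0.3486, 3.9848)
|BD| = 11.3723
circle(B,10.00) ∩ circle(D,6.00): a=8.5000, h=5.2678
  candidates: C₊=(10.1556,5.9403) cross=59.907; C₋=(6.4640,-3.9274) cross=-59.907
  mode - wants cross < 0 → take C=(6.4640,-3.9274) (cross=-59.907)
ex = (C−B)/|BC| = (0.6115,-0.7912); ey = (0.7912,0.6115)
P = B + -2.97·ex + -0.92·ey = (-2.1956,5.7721)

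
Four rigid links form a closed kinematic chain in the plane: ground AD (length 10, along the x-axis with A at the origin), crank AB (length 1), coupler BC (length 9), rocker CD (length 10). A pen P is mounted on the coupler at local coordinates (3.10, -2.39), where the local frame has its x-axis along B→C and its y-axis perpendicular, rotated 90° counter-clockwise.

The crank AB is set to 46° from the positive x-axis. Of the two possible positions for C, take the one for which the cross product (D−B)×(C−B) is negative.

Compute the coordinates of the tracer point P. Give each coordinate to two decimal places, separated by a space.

-0.52 -3.00

A=(0,0), D=(10.00,0)
B = A + 1.00·(cos46°, sin46°) = (0.6947, 0.7193)
|BD| = 9.3331
circle(B,9.00) ∩ circle(D,10.00): a=3.6487, h=8.2272
  candidates: C₊=(4.9666,8.6409) cross=76.786; C₋=(3.6984,-7.7646) cross=-76.786
  mode - wants cross < 0 → take C=(3.6984,-7.7646) (cross=-76.786)
ex = (C−B)/|BC| = (0.3337,-0.9427); ey = (0.9427,0.3337)
P = B + 3.10·ex + -2.39·ey = (-0.5237,-3.0006)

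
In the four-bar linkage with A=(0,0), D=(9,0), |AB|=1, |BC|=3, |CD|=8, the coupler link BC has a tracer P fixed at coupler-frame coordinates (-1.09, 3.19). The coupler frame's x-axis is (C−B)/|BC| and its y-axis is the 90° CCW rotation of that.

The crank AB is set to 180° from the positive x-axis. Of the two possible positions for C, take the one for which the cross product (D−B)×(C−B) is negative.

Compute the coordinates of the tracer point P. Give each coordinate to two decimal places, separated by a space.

0.29 3.11

A=(0,0), D=(9.00,0)
B = A + 1.00·(cos180°, sin180°) = (-1.0000, 0.0000)
|BD| = 10.0000
circle(B,3.00) ∩ circle(D,8.00): a=2.2500, h=1.9843
  candidates: C₊=(1.2500,1.9843) cross=19.843; C₋=(1.2500,-1.9843) cross=-19.843
  mode - wants cross < 0 → take C=(1.2500,-1.9843) (cross=-19.843)
ex = (C−B)/|BC| = (0.7500,-0.6614); ey = (0.6614,0.7500)
P = B + -1.09·ex + 3.19·ey = (0.2925,3.1135)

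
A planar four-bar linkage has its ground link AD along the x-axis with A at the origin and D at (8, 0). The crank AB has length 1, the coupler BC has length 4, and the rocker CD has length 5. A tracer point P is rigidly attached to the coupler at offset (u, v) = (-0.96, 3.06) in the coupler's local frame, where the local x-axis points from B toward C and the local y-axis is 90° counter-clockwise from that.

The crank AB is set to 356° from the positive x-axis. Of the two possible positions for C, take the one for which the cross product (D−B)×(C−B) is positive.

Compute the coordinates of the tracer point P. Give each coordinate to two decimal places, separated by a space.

-1.84 1.42

A=(0,0), D=(8.00,0)
B = A + 1.00·(cos356°, sin356°) = (0.9976, -0.0698)
|BD| = 7.0028
circle(B,4.00) ∩ circle(D,5.00): a=2.8588, h=2.7977
  candidates: C₊=(3.8283,2.7563) cross=19.592; C₋=(3.8841,-2.8389) cross=-19.592
  mode + wants cross > 0 → take C=(3.8283,2.7563) (cross=19.592)
ex = (C−B)/|BC| = (0.7077,0.7065); ey = (-0.7065,0.7077)
P = B + -0.96·ex + 3.06·ey = (-1.8438,1.4175)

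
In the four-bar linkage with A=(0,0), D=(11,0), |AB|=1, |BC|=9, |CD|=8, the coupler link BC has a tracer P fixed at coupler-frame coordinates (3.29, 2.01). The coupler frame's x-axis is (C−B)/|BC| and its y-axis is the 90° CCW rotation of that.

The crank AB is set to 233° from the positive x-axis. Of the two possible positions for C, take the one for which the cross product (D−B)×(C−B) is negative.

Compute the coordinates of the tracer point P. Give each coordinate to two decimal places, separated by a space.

3.22 -1.33

A=(0,0), D=(11.00,0)
B = A + 1.00·(cos233°, sin233°) = (-0.6018, -0.7986)
|BD| = 11.6293
circle(B,9.00) ∩ circle(D,8.00): a=6.5455, h=6.1770
  candidates: C₊=(5.5041,5.8133) cross=71.834; C₋=(6.3525,-6.5116) cross=-71.834
  mode - wants cross < 0 → take C=(6.3525,-6.5116) (cross=-71.834)
ex = (C−B)/|BC| = (0.7727,-0.6348); ey = (0.6348,0.7727)
P = B + 3.29·ex + 2.01·ey = (3.2163,-1.3339)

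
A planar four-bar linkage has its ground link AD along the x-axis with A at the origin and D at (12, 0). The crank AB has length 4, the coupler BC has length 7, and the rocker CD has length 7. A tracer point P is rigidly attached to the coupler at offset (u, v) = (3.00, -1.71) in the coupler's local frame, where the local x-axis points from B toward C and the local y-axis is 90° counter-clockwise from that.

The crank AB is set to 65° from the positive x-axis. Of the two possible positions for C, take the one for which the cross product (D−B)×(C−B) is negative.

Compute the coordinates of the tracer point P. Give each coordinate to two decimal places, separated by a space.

A=(0,0), D=(12.00,0)
B = A + 4.00·(cos65°, sin65°) = (1.6905, 3.6252)
|BD| = 10.9283
circle(B,7.00) ∩ circle(D,7.00): a=5.4642, h=4.3753
  candidates: C₊=(8.2966,5.9401) cross=47.814; C₋=(5.3938,-2.3149) cross=-47.814
  mode - wants cross < 0 → take C=(5.3938,-2.3149) (cross=-47.814)
ex = (C−B)/|BC| = (0.5291,-0.8486); ey = (0.8486,0.5291)
P = B + 3.00·ex + -1.71·ey = (1.8265,0.1748)

1.83 0.17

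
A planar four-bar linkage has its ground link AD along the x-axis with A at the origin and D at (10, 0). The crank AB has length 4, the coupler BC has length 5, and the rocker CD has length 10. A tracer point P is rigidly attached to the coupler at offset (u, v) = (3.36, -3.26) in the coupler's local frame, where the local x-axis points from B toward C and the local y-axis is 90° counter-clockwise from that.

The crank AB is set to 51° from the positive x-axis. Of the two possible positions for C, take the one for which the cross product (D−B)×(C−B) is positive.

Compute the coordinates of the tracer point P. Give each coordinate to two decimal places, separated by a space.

A=(0,0), D=(10.00,0)
B = A + 4.00·(cos51°, sin51°) = (2.5173, 3.1086)
|BD| = 8.1027
circle(B,5.00) ∩ circle(D,10.00): a=-0.5767, h=4.9666
  candidates: C₊=(3.8901,7.9164) cross=40.243; C₋=(0.0793,-1.2568) cross=-40.243
  mode + wants cross > 0 → take C=(3.8901,7.9164) (cross=40.243)
ex = (C−B)/|BC| = (0.2746,0.9616); ey = (-0.9616,0.2746)
P = B + 3.36·ex + -3.26·ey = (6.5746,5.4443)

6.57 5.44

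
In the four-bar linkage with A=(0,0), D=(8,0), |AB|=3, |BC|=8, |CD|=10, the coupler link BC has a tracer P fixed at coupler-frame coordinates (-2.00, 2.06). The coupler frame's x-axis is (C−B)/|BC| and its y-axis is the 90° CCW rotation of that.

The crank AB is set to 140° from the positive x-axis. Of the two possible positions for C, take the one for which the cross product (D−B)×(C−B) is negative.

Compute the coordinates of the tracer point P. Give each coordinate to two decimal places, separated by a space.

-0.85 4.41

A=(0,0), D=(8.00,0)
B = A + 3.00·(cos140°, sin140°) = (-2.2981, 1.9284)
|BD| = 10.4771
circle(B,8.00) ∩ circle(D,10.00): a=3.5205, h=7.1837
  candidates: C₊=(2.4845,8.3414) cross=75.265; C₋=(-0.1599,-5.7806) cross=-75.265
  mode - wants cross < 0 → take C=(-0.1599,-5.7806) (cross=-75.265)
ex = (C−B)/|BC| = (0.2673,-0.9636); ey = (0.9636,0.2673)
P = B + -2.00·ex + 2.06·ey = (-0.8476,4.4062)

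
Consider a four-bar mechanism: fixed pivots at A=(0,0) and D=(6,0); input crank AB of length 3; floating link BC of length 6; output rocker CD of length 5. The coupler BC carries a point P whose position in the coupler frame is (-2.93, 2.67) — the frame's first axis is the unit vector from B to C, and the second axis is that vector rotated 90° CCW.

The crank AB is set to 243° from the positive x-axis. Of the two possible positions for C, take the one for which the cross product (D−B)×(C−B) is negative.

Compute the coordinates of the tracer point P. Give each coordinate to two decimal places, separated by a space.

A=(0,0), D=(6.00,0)
B = A + 3.00·(cos243°, sin243°) = (-1.3620, -2.6730)
|BD| = 7.8322
circle(B,6.00) ∩ circle(D,5.00): a=4.6183, h=3.8303
  candidates: C₊=(1.6719,2.5034) cross=30.000; C₋=(4.2863,-4.6971) cross=-30.000
  mode - wants cross < 0 → take C=(4.2863,-4.6971) (cross=-30.000)
ex = (C−B)/|BC| = (0.9414,-0.3374); ey = (0.3374,0.9414)
P = B + -2.93·ex + 2.67·ey = (-3.2195,0.8289)

-3.22 0.83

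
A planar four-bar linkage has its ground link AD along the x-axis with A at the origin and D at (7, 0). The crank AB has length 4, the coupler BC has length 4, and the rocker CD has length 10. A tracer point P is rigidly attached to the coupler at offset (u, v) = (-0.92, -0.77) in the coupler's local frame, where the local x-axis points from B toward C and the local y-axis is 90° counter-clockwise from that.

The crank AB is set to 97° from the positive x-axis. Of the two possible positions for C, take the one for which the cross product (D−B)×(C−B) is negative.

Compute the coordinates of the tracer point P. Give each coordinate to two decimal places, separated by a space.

-0.52 5.17

A=(0,0), D=(7.00,0)
B = A + 4.00·(cos97°, sin97°) = (-0.4875, 3.9702)
|BD| = 8.4749
circle(B,4.00) ∩ circle(D,10.00): a=-0.7183, h=3.9350
  candidates: C₊=(0.7213,7.7832) cross=33.349; C₋=(-2.9655,0.8302) cross=-33.349
  mode - wants cross < 0 → take C=(-2.9655,0.8302) (cross=-33.349)
ex = (C−B)/|BC| = (-0.6195,-0.7850); ey = (0.7850,-0.6195)
P = B + -0.92·ex + -0.77·ey = (-0.5220,5.1694)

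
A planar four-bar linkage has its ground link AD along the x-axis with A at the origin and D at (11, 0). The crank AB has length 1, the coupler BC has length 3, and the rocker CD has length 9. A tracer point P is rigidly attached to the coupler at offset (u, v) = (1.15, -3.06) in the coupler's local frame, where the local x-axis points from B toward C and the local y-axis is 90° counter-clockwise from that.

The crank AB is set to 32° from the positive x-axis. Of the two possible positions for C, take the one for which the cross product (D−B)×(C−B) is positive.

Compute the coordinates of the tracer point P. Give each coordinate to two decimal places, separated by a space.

4.03 -0.22

A=(0,0), D=(11.00,0)
B = A + 1.00·(cos32°, sin32°) = (0.8480, 0.5299)
|BD| = 10.1658
circle(B,3.00) ∩ circle(D,9.00): a=1.5416, h=2.5736
  candidates: C₊=(2.5217,3.0197) cross=26.163; C₋=(2.2534,-2.1206) cross=-26.163
  mode + wants cross > 0 → take C=(2.5217,3.0197) (cross=26.163)
ex = (C−B)/|BC| = (0.5579,0.8299); ey = (-0.8299,0.5579)
P = B + 1.15·ex + -3.06·ey = (4.0292,-0.2228)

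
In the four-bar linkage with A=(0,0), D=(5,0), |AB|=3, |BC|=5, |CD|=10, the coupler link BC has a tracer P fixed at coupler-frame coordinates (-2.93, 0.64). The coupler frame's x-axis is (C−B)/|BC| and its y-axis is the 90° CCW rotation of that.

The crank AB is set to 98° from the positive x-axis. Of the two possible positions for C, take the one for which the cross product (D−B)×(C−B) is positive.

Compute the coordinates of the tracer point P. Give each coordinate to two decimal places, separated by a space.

-0.65 -0.02

A=(0,0), D=(5.00,0)
B = A + 3.00·(cos98°, sin98°) = (-0.4175, 2.9708)
|BD| = 6.1786
circle(B,5.00) ∩ circle(D,10.00): a=-2.9800, h=4.0149
  candidates: C₊=(-1.1000,7.9240) cross=24.807; C₋=(-4.9609,0.8833) cross=-24.807
  mode + wants cross > 0 → take C=(-1.1000,7.9240) (cross=24.807)
ex = (C−B)/|BC| = (-0.1365,0.9906); ey = (-0.9906,-0.1365)
P = B + -2.93·ex + 0.64·ey = (-0.6516,-0.0191)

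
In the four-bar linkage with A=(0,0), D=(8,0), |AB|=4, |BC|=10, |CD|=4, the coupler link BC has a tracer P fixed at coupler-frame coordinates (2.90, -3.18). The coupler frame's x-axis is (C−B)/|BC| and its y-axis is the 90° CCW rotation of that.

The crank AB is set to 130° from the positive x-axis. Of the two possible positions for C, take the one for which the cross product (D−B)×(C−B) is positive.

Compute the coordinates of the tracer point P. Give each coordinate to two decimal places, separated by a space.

0.60 0.15

A=(0,0), D=(8.00,0)
B = A + 4.00·(cos130°, sin130°) = (-2.5712, 3.0642)
|BD| = 11.0063
circle(B,10.00) ∩ circle(D,4.00): a=9.3191, h=3.6268
  candidates: C₊=(7.3893,3.9531) cross=39.917; C₋=(5.3699,-3.0137) cross=-39.917
  mode + wants cross > 0 → take C=(7.3893,3.9531) (cross=39.917)
ex = (C−B)/|BC| = (0.9960,0.0889); ey = (-0.0889,0.9960)
P = B + 2.90·ex + -3.18·ey = (0.6000,0.1546)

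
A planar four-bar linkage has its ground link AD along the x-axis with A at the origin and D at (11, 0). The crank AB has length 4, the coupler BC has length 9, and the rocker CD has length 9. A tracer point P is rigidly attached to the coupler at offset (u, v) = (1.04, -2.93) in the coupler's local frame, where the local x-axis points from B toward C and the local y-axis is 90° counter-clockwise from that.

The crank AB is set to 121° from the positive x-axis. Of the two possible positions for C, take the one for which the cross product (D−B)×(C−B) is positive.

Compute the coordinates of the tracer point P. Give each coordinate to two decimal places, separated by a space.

0.18 1.28

A=(0,0), D=(11.00,0)
B = A + 4.00·(cos121°, sin121°) = (-2.0602, 3.4287)
|BD| = 13.5027
circle(B,9.00) ∩ circle(D,9.00): a=6.7514, h=5.9514
  candidates: C₊=(5.9811,7.4707) cross=80.360; C₋=(2.9587,-4.0420) cross=-80.360
  mode + wants cross > 0 → take C=(5.9811,7.4707) (cross=80.360)
ex = (C−B)/|BC| = (0.8935,0.4491); ey = (-0.4491,0.8935)
P = B + 1.04·ex + -2.93·ey = (0.1850,1.2779)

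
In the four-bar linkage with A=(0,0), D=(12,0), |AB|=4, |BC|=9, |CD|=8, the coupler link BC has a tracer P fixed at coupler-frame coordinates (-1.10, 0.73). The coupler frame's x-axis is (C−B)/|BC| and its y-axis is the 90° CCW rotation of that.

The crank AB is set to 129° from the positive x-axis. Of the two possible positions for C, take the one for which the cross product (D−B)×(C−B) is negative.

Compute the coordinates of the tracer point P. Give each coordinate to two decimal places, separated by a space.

A=(0,0), D=(12.00,0)
B = A + 4.00·(cos129°, sin129°) = (-2.5173, 3.1086)
|BD| = 14.8464
circle(B,9.00) ∩ circle(D,8.00): a=7.9957, h=4.1314
  candidates: C₊=(6.1662,5.4742) cross=61.336; C₋=(4.4362,-2.6054) cross=-61.336
  mode - wants cross < 0 → take C=(4.4362,-2.6054) (cross=-61.336)
ex = (C−B)/|BC| = (0.7726,-0.6349); ey = (0.6349,0.7726)
P = B + -1.10·ex + 0.73·ey = (-2.9037,4.3710)

-2.90 4.37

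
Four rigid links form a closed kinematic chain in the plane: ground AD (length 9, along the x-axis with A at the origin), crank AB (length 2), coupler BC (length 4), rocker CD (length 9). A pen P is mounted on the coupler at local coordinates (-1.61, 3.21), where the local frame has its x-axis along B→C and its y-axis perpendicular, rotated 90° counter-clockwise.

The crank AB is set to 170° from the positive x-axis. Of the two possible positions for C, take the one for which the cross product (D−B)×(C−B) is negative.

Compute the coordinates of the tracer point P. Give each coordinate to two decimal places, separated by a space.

A=(0,0), D=(9.00,0)
B = A + 2.00·(cos170°, sin170°) = (-1.9696, 0.3473)
|BD| = 10.9751
circle(B,4.00) ∩ circle(D,9.00): a=2.5263, h=3.1013
  candidates: C₊=(0.6536,3.3671) cross=34.037; C₋=(0.4573,-2.8323) cross=-34.037
  mode - wants cross < 0 → take C=(0.4573,-2.8323) (cross=-34.037)
ex = (C−B)/|BC| = (0.6067,-0.7949); ey = (0.7949,0.6067)
P = B + -1.61·ex + 3.21·ey = (-0.3948,3.5747)

-0.39 3.57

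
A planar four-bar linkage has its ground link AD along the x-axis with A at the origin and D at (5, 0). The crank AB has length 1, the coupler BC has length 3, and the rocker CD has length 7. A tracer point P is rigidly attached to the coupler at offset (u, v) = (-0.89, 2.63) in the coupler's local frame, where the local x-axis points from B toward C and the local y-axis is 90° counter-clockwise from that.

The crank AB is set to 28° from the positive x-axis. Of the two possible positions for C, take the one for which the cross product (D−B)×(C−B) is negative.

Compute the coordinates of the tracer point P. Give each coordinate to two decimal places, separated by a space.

A=(0,0), D=(5.00,0)
B = A + 1.00·(cos28°, sin28°) = (0.8829, 0.4695)
|BD| = 4.1437
circle(B,3.00) ∩ circle(D,7.00): a=-2.7547, h=1.1881
  candidates: C₊=(-1.7194,1.9620) cross=4.923; C₋=(-1.9886,-0.3989) cross=-4.923
  mode - wants cross < 0 → take C=(-1.9886,-0.3989) (cross=-4.923)
ex = (C−B)/|BC| = (-0.9572,-0.2895); ey = (0.2895,-0.9572)
P = B + -0.89·ex + 2.63·ey = (2.4961,-1.7903)

2.50 -1.79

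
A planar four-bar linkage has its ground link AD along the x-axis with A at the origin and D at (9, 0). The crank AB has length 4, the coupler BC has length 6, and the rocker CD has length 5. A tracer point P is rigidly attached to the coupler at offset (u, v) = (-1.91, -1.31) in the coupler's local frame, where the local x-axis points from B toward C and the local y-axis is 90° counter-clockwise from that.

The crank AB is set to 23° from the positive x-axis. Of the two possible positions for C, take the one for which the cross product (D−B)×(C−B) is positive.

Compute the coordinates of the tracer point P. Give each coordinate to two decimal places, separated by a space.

2.86 -0.60

A=(0,0), D=(9.00,0)
B = A + 4.00·(cos23°, sin23°) = (3.6820, 1.5629)
|BD| = 5.5429
circle(B,6.00) ∩ circle(D,5.00): a=3.7637, h=4.6727
  candidates: C₊=(8.6106,4.9848) cross=25.900; C₋=(5.9754,-3.9815) cross=-25.900
  mode + wants cross > 0 → take C=(8.6106,4.9848) (cross=25.900)
ex = (C−B)/|BC| = (0.8214,0.5703); ey = (-0.5703,0.8214)
P = B + -1.91·ex + -1.31·ey = (2.8602,-0.6024)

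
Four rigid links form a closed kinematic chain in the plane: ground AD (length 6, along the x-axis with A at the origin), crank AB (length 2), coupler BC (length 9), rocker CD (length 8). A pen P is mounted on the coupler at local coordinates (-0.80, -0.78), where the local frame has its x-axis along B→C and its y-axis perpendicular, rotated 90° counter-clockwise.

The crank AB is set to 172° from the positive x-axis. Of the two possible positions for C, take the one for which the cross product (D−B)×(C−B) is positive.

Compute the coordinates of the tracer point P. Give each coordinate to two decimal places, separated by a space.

A=(0,0), D=(6.00,0)
B = A + 2.00·(cos172°, sin172°) = (-1.9805, 0.2783)
|BD| = 7.9854
circle(B,9.00) ∩ circle(D,8.00): a=5.0571, h=7.4448
  candidates: C₊=(3.3330,7.5424) cross=59.450; C₋=(2.8140,-7.3382) cross=-59.450
  mode + wants cross > 0 → take C=(3.3330,7.5424) (cross=59.450)
ex = (C−B)/|BC| = (0.5904,0.8071); ey = (-0.8071,0.5904)
P = B + -0.80·ex + -0.78·ey = (-1.8233,-0.8279)

-1.82 -0.83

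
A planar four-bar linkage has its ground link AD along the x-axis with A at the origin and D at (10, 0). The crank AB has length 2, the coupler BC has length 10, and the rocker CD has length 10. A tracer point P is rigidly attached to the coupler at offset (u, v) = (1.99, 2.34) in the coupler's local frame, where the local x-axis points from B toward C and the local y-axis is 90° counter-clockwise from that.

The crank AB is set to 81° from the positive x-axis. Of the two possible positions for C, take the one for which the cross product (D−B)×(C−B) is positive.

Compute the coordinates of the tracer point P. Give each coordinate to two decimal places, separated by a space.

A=(0,0), D=(10.00,0)
B = A + 2.00·(cos81°, sin81°) = (0.3129, 1.9754)
|BD| = 9.8865
circle(B,10.00) ∩ circle(D,10.00): a=4.9432, h=8.6928
  candidates: C₊=(6.8933,9.5052) cross=85.941; C₋=(3.4196,-7.5298) cross=-85.941
  mode + wants cross > 0 → take C=(6.8933,9.5052) (cross=85.941)
ex = (C−B)/|BC| = (0.6580,0.7530); ey = (-0.7530,0.6580)
P = B + 1.99·ex + 2.34·ey = (-0.1396,5.0136)

-0.14 5.01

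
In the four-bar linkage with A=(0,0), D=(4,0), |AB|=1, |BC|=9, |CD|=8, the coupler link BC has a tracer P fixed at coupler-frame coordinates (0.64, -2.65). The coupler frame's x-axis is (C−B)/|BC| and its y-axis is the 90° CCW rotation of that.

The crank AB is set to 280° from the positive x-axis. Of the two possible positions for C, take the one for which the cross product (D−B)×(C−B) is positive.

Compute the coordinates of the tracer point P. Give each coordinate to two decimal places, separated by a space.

2.90 -0.95

A=(0,0), D=(4.00,0)
B = A + 1.00·(cos280°, sin280°) = (0.1736, -0.9848)
|BD| = 3.9511
circle(B,9.00) ∩ circle(D,8.00): a=4.1269, h=7.9981
  candidates: C₊=(2.1767,7.7895) cross=31.601; C₋=(6.1638,-7.7018) cross=-31.601
  mode + wants cross > 0 → take C=(2.1767,7.7895) (cross=31.601)
ex = (C−B)/|BC| = (0.2226,0.9749); ey = (-0.9749,0.2226)
P = B + 0.64·ex + -2.65·ey = (2.8996,-0.9507)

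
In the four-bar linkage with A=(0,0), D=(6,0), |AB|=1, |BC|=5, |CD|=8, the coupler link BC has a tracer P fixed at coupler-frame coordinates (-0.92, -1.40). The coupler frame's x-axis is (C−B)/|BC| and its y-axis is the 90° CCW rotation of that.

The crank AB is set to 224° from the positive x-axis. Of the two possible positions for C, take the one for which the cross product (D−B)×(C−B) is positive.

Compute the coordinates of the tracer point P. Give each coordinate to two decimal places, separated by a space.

A=(0,0), D=(6.00,0)
B = A + 1.00·(cos224°, sin224°) = (-0.7193, -0.6947)
|BD| = 6.7552
circle(B,5.00) ∩ circle(D,8.00): a=0.4909, h=4.9758
  candidates: C₊=(-0.7427,4.3053) cross=33.613; C₋=(0.2806,-5.5936) cross=-33.613
  mode + wants cross > 0 → take C=(-0.7427,4.3053) (cross=33.613)
ex = (C−B)/|BC| = (-0.0047,1.0000); ey = (-1.0000,-0.0047)
P = B + -0.92·ex + -1.40·ey = (0.6849,-1.6081)

0.68 -1.61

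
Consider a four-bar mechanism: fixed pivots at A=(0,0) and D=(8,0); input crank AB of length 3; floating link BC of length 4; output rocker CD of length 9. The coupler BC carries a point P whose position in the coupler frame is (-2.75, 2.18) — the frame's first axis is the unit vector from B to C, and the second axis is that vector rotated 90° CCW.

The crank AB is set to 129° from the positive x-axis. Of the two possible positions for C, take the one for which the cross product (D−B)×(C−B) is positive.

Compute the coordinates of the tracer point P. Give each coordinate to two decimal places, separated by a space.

A=(0,0), D=(8.00,0)
B = A + 3.00·(cos129°, sin129°) = (-1.8880, 2.3314)
|BD| = 10.1591
circle(B,4.00) ∩ circle(D,9.00): a=1.8805, h=3.5304
  candidates: C₊=(0.7525,5.3361) cross=35.866; C₋=(-0.8679,-1.5363) cross=-35.866
  mode + wants cross > 0 → take C=(0.7525,5.3361) (cross=35.866)
ex = (C−B)/|BC| = (0.6601,0.7512); ey = (-0.7512,0.6601)
P = B + -2.75·ex + 2.18·ey = (-5.3408,1.7048)

-5.34 1.70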